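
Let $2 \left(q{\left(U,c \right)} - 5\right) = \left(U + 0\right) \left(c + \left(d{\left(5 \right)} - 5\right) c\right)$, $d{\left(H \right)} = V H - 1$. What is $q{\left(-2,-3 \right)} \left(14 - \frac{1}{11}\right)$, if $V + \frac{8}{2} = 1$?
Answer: $-765$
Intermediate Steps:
$V = -3$ ($V = -4 + 1 = -3$)
$d{\left(H \right)} = -1 - 3 H$ ($d{\left(H \right)} = - 3 H - 1 = -1 - 3 H$)
$q{\left(U,c \right)} = 5 - 10 U c$ ($q{\left(U,c \right)} = 5 + \frac{\left(U + 0\right) \left(c + \left(\left(-1 - 15\right) - 5\right) c\right)}{2} = 5 + \frac{U \left(c + \left(\left(-1 - 15\right) - 5\right) c\right)}{2} = 5 + \frac{U \left(c + \left(-16 - 5\right) c\right)}{2} = 5 + \frac{U \left(c - 21 c\right)}{2} = 5 + \frac{U \left(- 20 c\right)}{2} = 5 + \frac{\left(-20\right) U c}{2} = 5 - 10 U c$)
$q{\left(-2,-3 \right)} \left(14 - \frac{1}{11}\right) = \left(5 - \left(-20\right) \left(-3\right)\right) \left(14 - \frac{1}{11}\right) = \left(5 - 60\right) \left(14 - \frac{1}{11}\right) = - 55 \left(14 - \frac{1}{11}\right) = \left(-55\right) \frac{153}{11} = -765$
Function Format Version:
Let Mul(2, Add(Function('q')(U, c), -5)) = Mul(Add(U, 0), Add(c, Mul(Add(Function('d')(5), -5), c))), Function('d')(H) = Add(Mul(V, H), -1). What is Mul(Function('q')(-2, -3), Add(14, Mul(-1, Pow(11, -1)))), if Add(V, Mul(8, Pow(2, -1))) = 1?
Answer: -765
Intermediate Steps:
V = -3 (V = Add(-4, 1) = -3)
Function('d')(H) = Add(-1, Mul(-3, H)) (Function('d')(H) = Add(Mul(-3, H), -1) = Add(-1, Mul(-3, H)))
Function('q')(U, c) = Add(5, Mul(-10, U, c)) (Function('q')(U, c) = Add(5, Mul(Rational(1, 2), Mul(Add(U, 0), Add(c, Mul(Add(Add(-1, Mul(-3, 5)), -5), c))))) = Add(5, Mul(Rational(1, 2), Mul(U, Add(c, Mul(Add(Add(-1, -15), -5), c))))) = Add(5, Mul(Rational(1, 2), Mul(U, Add(c, Mul(Add(-16, -5), c))))) = Add(5, Mul(Rational(1, 2), Mul(U, Add(c, Mul(-21, c))))) = Add(5, Mul(Rational(1, 2), Mul(U, Mul(-20, c)))) = Add(5, Mul(Rational(1, 2), Mul(-20, U, c))) = Add(5, Mul(-10, U, c)))
Mul(Function('q')(-2, -3), Add(14, Mul(-1, Pow(11, -1)))) = Mul(Add(5, Mul(-10, -2, -3)), Add(14, Mul(-1, Pow(11, -1)))) = Mul(Add(5, -60), Add(14, Mul(-1, Rational(1, 11)))) = Mul(-55, Add(14, Rational(-1, 11))) = Mul(-55, Rational(153, 11)) = -765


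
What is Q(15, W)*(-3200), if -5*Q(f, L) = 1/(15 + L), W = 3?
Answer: 320/9 ≈ 35.556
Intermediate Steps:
Q(f, L) = -1/(5*(15 + L))
Q(15, W)*(-3200) = -1/(75 + 5*3)*(-3200) = -1/(75 + 15)*(-3200) = -1/90*(-3200) = 320/9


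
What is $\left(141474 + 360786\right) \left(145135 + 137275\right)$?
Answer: $141843246600$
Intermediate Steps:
$\left(141474 + 360786\right) \left(145135 + 137275\right) = 502260 \cdot 282410 = 141843246600$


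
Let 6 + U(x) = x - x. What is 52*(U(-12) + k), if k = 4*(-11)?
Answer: -2600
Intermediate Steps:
k = -44
U(x) = -6 (U(x) = -6 + (x - x) = -6 + 0 = -6)
52*(U(-12) + k) = 52*(-6 - 44) = 52*(-50) = -2600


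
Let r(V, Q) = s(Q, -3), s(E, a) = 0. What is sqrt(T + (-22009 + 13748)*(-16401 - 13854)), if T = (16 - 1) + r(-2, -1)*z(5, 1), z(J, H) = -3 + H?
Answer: 3*sqrt(27770730) ≈ 15809.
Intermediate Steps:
r(V, Q) = 0
T = 15 (T = (16 - 1) + 0*(-3 + 1) = 15 + 0*(-2) = 15 + 0 = 15)
sqrt(T + (-22009 + 13748)*(-16401 - 13854)) = sqrt(15 + (-22009 + 13748)*(-16401 - 13854)) = sqrt(15 - 8261*(-30255)) = sqrt(15 + 249936555) = sqrt(249936570) = 3*sqrt(27770730)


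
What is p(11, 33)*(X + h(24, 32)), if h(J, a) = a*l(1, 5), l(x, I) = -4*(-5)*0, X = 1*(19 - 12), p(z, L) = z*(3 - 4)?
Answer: -77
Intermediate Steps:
p(z, L) = -z (p(z, L) = z*(-1) = -z)
X = 7 (X = 1*7 = 7)
l(x, I) = 0 (l(x, I) = 20*0 = 0)
h(J, a) = 0 (h(J, a) = a*0 = 0)
p(11, 33)*(X + h(24, 32)) = (-1*11)*(7 + 0) = -11*7 = -77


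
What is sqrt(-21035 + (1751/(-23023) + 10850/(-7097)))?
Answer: I*sqrt(561628434101537144342)/163394231 ≈ 145.04*I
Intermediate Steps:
sqrt(-21035 + (1751/(-23023) + 10850/(-7097))) = sqrt(-21035 + (1751*(-1/23023) + 10850*(-1/7097))) = sqrt(-21035 + (-1751/23023 - 10850/7097)) = sqrt(-21035 - 262226397/163394231) = sqrt(-3437259875482/163394231) = I*sqrt(561628434101537144342)/163394231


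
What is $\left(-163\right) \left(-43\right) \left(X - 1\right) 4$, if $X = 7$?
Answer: $168216$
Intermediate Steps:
$\left(-163\right) \left(-43\right) \left(X - 1\right) 4 = \left(-163\right) \left(-43\right) \left(7 - 1\right) 4 = 7009 \cdot 6 \cdot 4 = 7009 \cdot 24 = 168216$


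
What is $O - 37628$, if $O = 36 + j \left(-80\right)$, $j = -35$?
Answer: $-34792$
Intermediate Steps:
$O = 2836$ ($O = 36 - -2800 = 36 + 2800 = 2836$)
$O - 37628 = 2836 - 37628 = -34792$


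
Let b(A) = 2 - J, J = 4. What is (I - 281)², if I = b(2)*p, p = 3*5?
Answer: 96721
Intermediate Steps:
b(A) = -2 (b(A) = 2 - 1*4 = 2 - 4 = -2)
p = 15
I = -30 (I = -2*15 = -30)
(I - 281)² = (-30 - 281)² = (-311)² = 96721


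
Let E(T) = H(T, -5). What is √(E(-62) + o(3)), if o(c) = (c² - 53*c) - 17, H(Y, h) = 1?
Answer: I*√166 ≈ 12.884*I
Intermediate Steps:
E(T) = 1
o(c) = -17 + c² - 53*c
√(E(-62) + o(3)) = √(1 + (-17 + 3² - 53*3)) = √(1 + (-17 + 9 - 159)) = √(1 - 167) = √(-166) = I*√166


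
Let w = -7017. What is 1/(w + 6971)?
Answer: -1/46 ≈ -0.021739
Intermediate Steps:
1/(w + 6971) = 1/(-7017 + 6971) = 1/(-46) = -1/46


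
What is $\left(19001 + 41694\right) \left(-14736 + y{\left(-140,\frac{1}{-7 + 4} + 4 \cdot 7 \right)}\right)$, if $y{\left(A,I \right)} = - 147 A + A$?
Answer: $346204280$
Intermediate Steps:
$y{\left(A,I \right)} = - 146 A$
$\left(19001 + 41694\right) \left(-14736 + y{\left(-140,\frac{1}{-7 + 4} + 4 \cdot 7 \right)}\right) = \left(19001 + 41694\right) \left(-14736 - -20440\right) = 60695 \left(-14736 + 20440\right) = 60695 \cdot 5704 = 346204280$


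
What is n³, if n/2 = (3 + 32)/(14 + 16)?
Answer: 343/27 ≈ 12.704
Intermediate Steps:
n = 7/3 (n = 2*((3 + 32)/(14 + 16)) = 2*(35/30) = 2*(35*(1/30)) = 2*(7/6) = 7/3 ≈ 2.3333)
n³ = (7/3)³ = 343/27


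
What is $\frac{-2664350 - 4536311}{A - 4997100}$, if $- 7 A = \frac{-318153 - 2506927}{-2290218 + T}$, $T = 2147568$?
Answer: $\frac{55309384935}{38383515616} \approx 1.441$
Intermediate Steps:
$A = - \frac{282508}{99855}$ ($A = - \frac{\left(-318153 - 2506927\right) \frac{1}{-2290218 + 2147568}}{7} = - \frac{\left(-2825080\right) \frac{1}{-142650}}{7} = - \frac{\left(-2825080\right) \left(- \frac{1}{142650}\right)}{7} = \left(- \frac{1}{7}\right) \frac{282508}{14265} = - \frac{282508}{99855} \approx -2.8292$)
$\frac{-2664350 - 4536311}{A - 4997100} = \frac{-2664350 - 4536311}{- \frac{282508}{99855} - 4997100} = - \frac{7200661}{- \frac{498985703008}{99855}} = \left(-7200661\right) \left(- \frac{99855}{498985703008}\right) = \frac{55309384935}{38383515616}$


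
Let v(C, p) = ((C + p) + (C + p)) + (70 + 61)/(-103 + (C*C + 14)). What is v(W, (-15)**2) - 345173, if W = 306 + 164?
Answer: -75911067882/220811 ≈ -3.4378e+5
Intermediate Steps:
W = 470
v(C, p) = 2*C + 2*p + 131/(-89 + C**2) (v(C, p) = (2*C + 2*p) + 131/(-103 + (C**2 + 14)) = (2*C + 2*p) + 131/(-103 + (14 + C**2)) = (2*C + 2*p) + 131/(-89 + C**2) = 2*C + 2*p + 131/(-89 + C**2))
v(W, (-15)**2) - 345173 = (131 - 178*470 - 178*(-15)**2 + 2*470**3 + 2*(-15)**2*470**2)/(-89 + 470**2) - 345173 = (131 - 83660 - 178*225 + 2*103823000 + 2*225*220900)/(-89 + 220900) - 345173 = (131 - 83660 - 40050 + 207646000 + 99405000)/220811 - 345173 = (1/220811)*306927421 - 345173 = 306927421/220811 - 345173 = -75911067882/220811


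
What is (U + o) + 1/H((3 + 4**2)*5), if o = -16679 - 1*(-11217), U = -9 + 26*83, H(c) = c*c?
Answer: -29899824/9025 ≈ -3313.0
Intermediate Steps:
H(c) = c**2
U = 2149 (U = -9 + 2158 = 2149)
o = -5462 (o = -16679 + 11217 = -5462)
(U + o) + 1/H((3 + 4**2)*5) = (2149 - 5462) + 1/(((3 + 4**2)*5)**2) = -3313 + 1/(((3 + 16)*5)**2) = -3313 + 1/((19*5)**2) = -3313 + 1/(95**2) = -3313 + 1/9025 = -29899824/9025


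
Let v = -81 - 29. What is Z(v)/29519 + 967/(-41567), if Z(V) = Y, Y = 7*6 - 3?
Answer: -26923760/1227016273 ≈ -0.021942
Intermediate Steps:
v = -110
Y = 39 (Y = 42 - 3 = 39)
Z(V) = 39
Z(v)/29519 + 967/(-41567) = 39/29519 + 967/(-41567) = 39*(1/29519) + 967*(-1/41567) = 39/29519 - 967/41567 = -26923760/1227016273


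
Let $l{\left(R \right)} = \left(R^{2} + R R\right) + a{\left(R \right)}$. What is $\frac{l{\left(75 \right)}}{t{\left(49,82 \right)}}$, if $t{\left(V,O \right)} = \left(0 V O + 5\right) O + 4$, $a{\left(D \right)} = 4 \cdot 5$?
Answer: $\frac{245}{9} \approx 27.222$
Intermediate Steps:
$a{\left(D \right)} = 20$
$t{\left(V,O \right)} = 4 + 5 O$ ($t{\left(V,O \right)} = \left(0 O + 5\right) O + 4 = \left(0 + 5\right) O + 4 = 5 O + 4 = 4 + 5 O$)
$l{\left(R \right)} = 20 + 2 R^{2}$ ($l{\left(R \right)} = \left(R^{2} + R R\right) + 20 = \left(R^{2} + R^{2}\right) + 20 = 2 R^{2} + 20 = 20 + 2 R^{2}$)
$\frac{l{\left(75 \right)}}{t{\left(49,82 \right)}} = \frac{20 + 2 \cdot 75^{2}}{4 + 5 \cdot 82} = \frac{20 + 2 \cdot 5625}{4 + 410} = \frac{20 + 11250}{414} = 11270 \cdot \frac{1}{414} = \frac{245}{9}$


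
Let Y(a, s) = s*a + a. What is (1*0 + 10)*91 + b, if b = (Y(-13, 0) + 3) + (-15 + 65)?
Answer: 950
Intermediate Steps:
Y(a, s) = a + a*s (Y(a, s) = a*s + a = a + a*s)
b = 40 (b = (-13*(1 + 0) + 3) + (-15 + 65) = (-13*1 + 3) + 50 = (-13 + 3) + 50 = -10 + 50 = 40)
(1*0 + 10)*91 + b = (1*0 + 10)*91 + 40 = (0 + 10)*91 + 40 = 10*91 + 40 = 910 + 40 = 950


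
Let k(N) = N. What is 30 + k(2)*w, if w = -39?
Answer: -48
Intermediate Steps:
30 + k(2)*w = 30 + 2*(-39) = 30 - 78 = -48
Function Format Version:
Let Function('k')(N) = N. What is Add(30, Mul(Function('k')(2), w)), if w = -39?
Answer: -48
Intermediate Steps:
Add(30, Mul(Function('k')(2), w)) = Add(30, Mul(2, -39)) = Add(30, -78) = -48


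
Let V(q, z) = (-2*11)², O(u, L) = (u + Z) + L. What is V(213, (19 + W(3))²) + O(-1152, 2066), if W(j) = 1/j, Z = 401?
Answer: 1799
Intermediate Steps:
W(j) = 1/j
O(u, L) = 401 + L + u (O(u, L) = (u + 401) + L = (401 + u) + L = 401 + L + u)
V(q, z) = 484 (V(q, z) = (-22)² = 484)
V(213, (19 + W(3))²) + O(-1152, 2066) = 484 + (401 + 2066 - 1152) = 484 + 1315 = 1799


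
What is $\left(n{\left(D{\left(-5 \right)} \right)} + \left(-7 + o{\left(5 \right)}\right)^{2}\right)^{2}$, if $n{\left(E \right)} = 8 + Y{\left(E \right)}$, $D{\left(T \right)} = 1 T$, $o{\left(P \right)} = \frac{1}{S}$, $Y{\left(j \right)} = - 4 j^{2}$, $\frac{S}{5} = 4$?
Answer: $\frac{305515441}{160000} \approx 1909.5$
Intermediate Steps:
$S = 20$ ($S = 5 \cdot 4 = 20$)
$o{\left(P \right)} = \frac{1}{20}$
$D{\left(T \right)} = T$
$n{\left(E \right)} = 8 - 4 E^{2}$
$\left(n{\left(D{\left(-5 \right)} \right)} + \left(-7 + o{\left(5 \right)}\right)^{2}\right)^{2} = \left(\left(8 - 4 \left(-5\right)^{2}\right) + \left(-7 + \frac{1}{20}\right)^{2}\right)^{2} = \left(\left(8 - 100\right) + \left(- \frac{139}{20}\right)^{2}\right)^{2} = \left(\left(8 - 100\right) + \frac{19321}{400}\right)^{2} = \left(-92 + \frac{19321}{400}\right)^{2} = \left(- \frac{17479}{400}\right)^{2} = \frac{305515441}{160000}$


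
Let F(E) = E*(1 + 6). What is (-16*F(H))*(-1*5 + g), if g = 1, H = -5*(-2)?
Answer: 4480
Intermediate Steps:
H = 10
F(E) = 7*E (F(E) = E*7 = 7*E)
(-16*F(H))*(-1*5 + g) = (-112*10)*(-1*5 + 1) = (-16*70)*(-5 + 1) = -1120*(-4) = 4480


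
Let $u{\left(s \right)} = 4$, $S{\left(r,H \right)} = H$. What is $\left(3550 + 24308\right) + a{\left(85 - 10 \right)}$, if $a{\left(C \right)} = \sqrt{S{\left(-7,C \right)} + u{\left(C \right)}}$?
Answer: $27858 + \sqrt{79} \approx 27867.0$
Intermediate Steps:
$a{\left(C \right)} = \sqrt{4 + C}$ ($a{\left(C \right)} = \sqrt{C + 4} = \sqrt{4 + C}$)
$\left(3550 + 24308\right) + a{\left(85 - 10 \right)} = \left(3550 + 24308\right) + \sqrt{4 + \left(85 - 10\right)} = 27858 + \sqrt{4 + \left(85 - 10\right)} = 27858 + \sqrt{4 + 75} = 27858 + \sqrt{79}$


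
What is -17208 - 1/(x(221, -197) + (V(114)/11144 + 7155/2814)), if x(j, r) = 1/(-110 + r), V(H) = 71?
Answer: -10041802249904/583540971 ≈ -17208.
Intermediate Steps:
-17208 - 1/(x(221, -197) + (V(114)/11144 + 7155/2814)) = -17208 - 1/(1/(-110 - 197) + (71/11144 + 7155/2814)) = -17208 - 1/(1/(-307) + (71*(1/11144) + 7155*(1/2814))) = -17208 - 1/(-1/307 + (71/11144 + 2385/938)) = -17208 - 1/(-1/307 + 1903217/746648) = -17208 - 1/583540971/229220936 = -17208 - 1*229220936/583540971 = -17208 - 229220936/583540971 = -10041802249904/583540971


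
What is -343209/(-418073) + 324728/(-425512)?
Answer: 1284942358/22236884797 ≈ 0.057784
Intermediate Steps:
-343209/(-418073) + 324728/(-425512) = -343209*(-1/418073) + 324728*(-1/425512) = 343209/418073 - 40591/53189 = 1284942358/22236884797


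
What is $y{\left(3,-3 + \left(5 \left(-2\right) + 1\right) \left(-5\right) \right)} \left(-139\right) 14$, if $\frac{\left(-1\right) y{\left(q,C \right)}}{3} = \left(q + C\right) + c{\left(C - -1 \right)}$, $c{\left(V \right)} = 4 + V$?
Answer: $537096$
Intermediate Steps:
$y{\left(q,C \right)} = -15 - 6 C - 3 q$ ($y{\left(q,C \right)} = - 3 \left(\left(q + C\right) + \left(4 + \left(C - -1\right)\right)\right) = - 3 \left(\left(C + q\right) + \left(4 + \left(C + 1\right)\right)\right) = - 3 \left(\left(C + q\right) + \left(4 + \left(1 + C\right)\right)\right) = - 3 \left(\left(C + q\right) + \left(5 + C\right)\right) = - 3 \left(5 + q + 2 C\right) = -15 - 6 C - 3 q$)
$y{\left(3,-3 + \left(5 \left(-2\right) + 1\right) \left(-5\right) \right)} \left(-139\right) 14 = \left(-15 - 6 \left(-3 + \left(5 \left(-2\right) + 1\right) \left(-5\right)\right) - 9\right) \left(-139\right) 14 = \left(-15 - 6 \left(-3 + \left(-10 + 1\right) \left(-5\right)\right) - 9\right) \left(-139\right) 14 = \left(-15 - 6 \left(-3 - -45\right) - 9\right) \left(-139\right) 14 = \left(-15 - 6 \left(-3 + 45\right) - 9\right) \left(-139\right) 14 = \left(-15 - 252 - 9\right) \left(-139\right) 14 = \left(-276\right) \left(-139\right) 14 = 38364 \cdot 14 = 537096$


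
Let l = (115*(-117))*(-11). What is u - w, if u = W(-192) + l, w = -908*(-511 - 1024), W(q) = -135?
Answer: -1245910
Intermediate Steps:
l = 148005 (l = -13455*(-11) = 148005)
w = 1393780 (w = -908*(-1535) = 1393780)
u = 147870 (u = -135 + 148005 = 147870)
u - w = 147870 - 1*1393780 = 147870 - 1393780 = -1245910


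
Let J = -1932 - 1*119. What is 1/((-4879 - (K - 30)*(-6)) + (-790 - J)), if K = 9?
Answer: -1/3744 ≈ -0.00026709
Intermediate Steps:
J = -2051 (J = -1932 - 119 = -2051)
1/((-4879 - (K - 30)*(-6)) + (-790 - J)) = 1/((-4879 - (9 - 30)*(-6)) + (-790 - 1*(-2051))) = 1/((-4879 - (-21)*(-6)) + (-790 + 2051)) = 1/((-4879 - 1*126) + 1261) = 1/((-4879 - 126) + 1261) = 1/(-5005 + 1261) = 1/(-3744) = -1/3744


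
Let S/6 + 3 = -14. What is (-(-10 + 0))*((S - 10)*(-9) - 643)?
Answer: 3650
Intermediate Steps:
S = -102 (S = -18 + 6*(-14) = -18 - 84 = -102)
(-(-10 + 0))*((S - 10)*(-9) - 643) = (-(-10 + 0))*((-102 - 10)*(-9) - 643) = (-1*(-10))*(-112*(-9) - 643) = 10*(1008 - 643) = 10*365 = 3650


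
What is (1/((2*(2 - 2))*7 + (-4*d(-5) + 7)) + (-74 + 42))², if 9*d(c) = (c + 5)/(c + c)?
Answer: 49729/49 ≈ 1014.9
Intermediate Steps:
d(c) = (5 + c)/(18*c) (d(c) = ((c + 5)/(c + c))/9 = ((5 + c)/((2*c)))/9 = ((5 + c)*(1/(2*c)))/9 = ((5 + c)/(2*c))/9 = (5 + c)/(18*c))
(1/((2*(2 - 2))*7 + (-4*d(-5) + 7)) + (-74 + 42))² = (1/((2*(2 - 2))*7 + (-2*(5 - 5)/(9*(-5)) + 7)) + (-74 + 42))² = (1/((2*0)*7 + (-2*(-1)*0/(9*5) + 7)) - 32)² = (1/(0*7 + (-4*0 + 7)) - 32)² = (1/(0 + (0 + 7)) - 32)² = (1/(0 + 7) - 32)² = (1/7 - 32)² = (⅐ - 32)² = (-223/7)² = 49729/49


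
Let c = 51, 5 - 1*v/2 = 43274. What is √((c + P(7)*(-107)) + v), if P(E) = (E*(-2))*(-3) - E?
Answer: 2*I*√22558 ≈ 300.39*I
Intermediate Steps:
v = -86538 (v = 10 - 2*43274 = 10 - 86548 = -86538)
P(E) = 5*E (P(E) = -2*E*(-3) - E = 6*E - E = 5*E)
√((c + P(7)*(-107)) + v) = √((51 + (5*7)*(-107)) - 86538) = √((51 + 35*(-107)) - 86538) = √((51 - 3745) - 86538) = √(-3694 - 86538) = √(-90232) = 2*I*√22558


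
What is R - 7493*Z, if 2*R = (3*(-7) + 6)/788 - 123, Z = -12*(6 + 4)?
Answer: 1416979221/1576 ≈ 8.9910e+5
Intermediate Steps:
Z = -120 (Z = -12*10 = -120)
R = -96939/1576 (R = ((3*(-7) + 6)/788 - 123)/2 = ((-21 + 6)/788 - 123)/2 = ((1/788)*(-15) - 123)/2 = (-15/788 - 123)/2 = (½)*(-96939/788) = -96939/1576 ≈ -61.510)
R - 7493*Z = -96939/1576 - 7493*(-120) = -96939/1576 - 1*(-899160) = -96939/1576 + 899160 = 1416979221/1576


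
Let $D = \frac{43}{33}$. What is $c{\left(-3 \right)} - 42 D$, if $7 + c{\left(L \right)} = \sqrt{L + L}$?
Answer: $- \frac{679}{11} + i \sqrt{6} \approx -61.727 + 2.4495 i$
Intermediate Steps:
$D = \frac{43}{33}$ ($D = 43 \cdot \frac{1}{33} = \frac{43}{33} \approx 1.303$)
$c{\left(L \right)} = -7 + \sqrt{2} \sqrt{L}$ ($c{\left(L \right)} = -7 + \sqrt{L + L} = -7 + \sqrt{2 L} = -7 + \sqrt{2} \sqrt{L}$)
$c{\left(-3 \right)} - 42 D = \left(-7 + \sqrt{2} \sqrt{-3}\right) - \frac{602}{11} = \left(-7 + \sqrt{2} i \sqrt{3}\right) - \frac{602}{11} = \left(-7 + i \sqrt{6}\right) - \frac{602}{11} = - \frac{679}{11} + i \sqrt{6}$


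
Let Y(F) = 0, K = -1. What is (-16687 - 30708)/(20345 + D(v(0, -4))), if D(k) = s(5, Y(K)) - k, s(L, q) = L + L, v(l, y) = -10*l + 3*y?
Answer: -47395/20367 ≈ -2.3270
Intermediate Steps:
s(L, q) = 2*L
D(k) = 10 - k (D(k) = 2*5 - k = 10 - k)
(-16687 - 30708)/(20345 + D(v(0, -4))) = (-16687 - 30708)/(20345 + (10 - (-10*0 + 3*(-4)))) = -47395/(20345 + (10 - (0 - 12))) = -47395/(20345 + (10 - 1*(-12))) = -47395/(20345 + (10 + 12)) = -47395/(20345 + 22) = -47395/20367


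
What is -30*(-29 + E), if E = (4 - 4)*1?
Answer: 870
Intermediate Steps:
E = 0 (E = 0*1 = 0)
-30*(-29 + E) = -30*(-29 + 0) = -30*(-29) = 870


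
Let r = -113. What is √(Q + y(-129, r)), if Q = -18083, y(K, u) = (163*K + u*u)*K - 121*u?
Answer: 2*√265218 ≈ 1030.0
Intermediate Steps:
y(K, u) = -121*u + K*(u² + 163*K) (y(K, u) = (163*K + u²)*K - 121*u = (u² + 163*K)*K - 121*u = K*(u² + 163*K) - 121*u = -121*u + K*(u² + 163*K))
√(Q + y(-129, r)) = √(-18083 + (-121*(-113) + 163*(-129)² - 129*(-113)²)) = √(-18083 + (13673 + 163*16641 - 129*12769)) = √(-18083 + (13673 + 2712483 - 1647201)) = √(-18083 + 1078955) = √1060872 = 2*√265218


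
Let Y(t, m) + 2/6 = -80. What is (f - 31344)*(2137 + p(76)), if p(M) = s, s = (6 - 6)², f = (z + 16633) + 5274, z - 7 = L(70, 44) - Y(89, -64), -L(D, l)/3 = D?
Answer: -61287023/3 ≈ -2.0429e+7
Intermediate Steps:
Y(t, m) = -241/3 (Y(t, m) = -⅓ - 80 = -241/3)
L(D, l) = -3*D
z = -368/3 (z = 7 + (-3*70 - 1*(-241/3)) = 7 + (-210 + 241/3) = 7 - 389/3 = -368/3 ≈ -122.67)
f = 65353/3 (f = (-368/3 + 16633) + 5274 = 49531/3 + 5274 = 65353/3 ≈ 21784.)
s = 0 (s = 0² = 0)
p(M) = 0
(f - 31344)*(2137 + p(76)) = (65353/3 - 31344)*(2137 + 0) = -28679/3*2137 = -61287023/3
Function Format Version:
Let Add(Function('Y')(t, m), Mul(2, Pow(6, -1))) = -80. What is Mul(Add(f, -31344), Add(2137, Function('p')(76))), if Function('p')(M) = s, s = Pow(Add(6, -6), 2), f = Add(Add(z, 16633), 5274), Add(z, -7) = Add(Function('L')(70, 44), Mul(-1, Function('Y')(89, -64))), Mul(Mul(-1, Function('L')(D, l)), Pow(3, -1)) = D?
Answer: Rational(-61287023, 3) ≈ -2.0429e+7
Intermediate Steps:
Function('Y')(t, m) = Rational(-241, 3) (Function('Y')(t, m) = Add(Rational(-1, 3), -80) = Rational(-241, 3))
Function('L')(D, l) = Mul(-3, D)
z = Rational(-368, 3) (z = Add(7, Add(Mul(-3, 70), Mul(-1, Rational(-241, 3)))) = Add(7, Add(-210, Rational(241, 3))) = Add(7, Rational(-389, 3)) = Rational(-368, 3) ≈ -122.67)
f = Rational(65353, 3) (f = Add(Add(Rational(-368, 3), 16633), 5274) = Add(Rational(49531, 3), 5274) = Rational(65353, 3) ≈ 21784.)
s = 0 (s = Pow(0, 2) = 0)
Function('p')(M) = 0
Mul(Add(f, -31344), Add(2137, Function('p')(76))) = Mul(Add(Rational(65353, 3), -31344), Add(2137, 0)) = Mul(Rational(-28679, 3), 2137) = Rational(-61287023, 3)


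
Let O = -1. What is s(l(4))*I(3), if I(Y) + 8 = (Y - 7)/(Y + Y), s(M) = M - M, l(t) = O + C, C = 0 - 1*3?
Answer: 0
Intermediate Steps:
C = -3 (C = 0 - 3 = -3)
l(t) = -4 (l(t) = -1 - 3 = -4)
s(M) = 0
I(Y) = -8 + (-7 + Y)/(2*Y) (I(Y) = -8 + (Y - 7)/(Y + Y) = -8 + (-7 + Y)/((2*Y)) = -8 + (-7 + Y)*(1/(2*Y)) = -8 + (-7 + Y)/(2*Y))
s(l(4))*I(3) = 0*((1/2)*(-7 - 15*3)/3) = 0*((1/2)*(1/3)*(-7 - 45)) = 0*((1/2)*(1/3)*(-52)) = 0*(-26/3) = 0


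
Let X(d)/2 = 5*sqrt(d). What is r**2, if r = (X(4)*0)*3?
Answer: 0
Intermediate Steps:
X(d) = 10*sqrt(d) (X(d) = 2*(5*sqrt(d)) = 10*sqrt(d))
r = 0 (r = ((10*sqrt(4))*0)*3 = ((10*2)*0)*3 = (20*0)*3 = 0*3 = 0)
r**2 = 0**2 = 0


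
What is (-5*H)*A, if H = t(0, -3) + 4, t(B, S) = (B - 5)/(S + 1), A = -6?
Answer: 195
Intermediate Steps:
t(B, S) = (-5 + B)/(1 + S)
H = 13/2 (H = (-5 + 0)/(1 - 3) + 4 = -5/(-2) + 4 = -½*(-5) + 4 = 5/2 + 4 = 13/2 ≈ 6.5000)
(-5*H)*A = -5*13/2*(-6) = -65/2*(-6) = 195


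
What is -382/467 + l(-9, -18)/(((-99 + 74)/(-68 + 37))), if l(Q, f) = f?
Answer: -270136/11675 ≈ -23.138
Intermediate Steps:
-382/467 + l(-9, -18)/(((-99 + 74)/(-68 + 37))) = -382/467 - 18*(-68 + 37)/(-99 + 74) = -382*1/467 - 18/((-25/(-31))) = -382/467 - 18/((-25*(-1/31))) = -382/467 - 18/25/31 = -382/467 - 18*31/25 = -382/467 - 558/25 = -270136/11675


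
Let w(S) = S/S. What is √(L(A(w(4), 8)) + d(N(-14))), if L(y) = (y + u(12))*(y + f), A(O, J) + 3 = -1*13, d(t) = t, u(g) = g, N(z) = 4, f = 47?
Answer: 2*I*√30 ≈ 10.954*I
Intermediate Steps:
w(S) = 1
A(O, J) = -16 (A(O, J) = -3 - 1*13 = -3 - 13 = -16)
L(y) = (12 + y)*(47 + y) (L(y) = (y + 12)*(y + 47) = (12 + y)*(47 + y))
√(L(A(w(4), 8)) + d(N(-14))) = √((564 + (-16)² + 59*(-16)) + 4) = √((564 + 256 - 944) + 4) = √(-124 + 4) = √(-120) = 2*I*√30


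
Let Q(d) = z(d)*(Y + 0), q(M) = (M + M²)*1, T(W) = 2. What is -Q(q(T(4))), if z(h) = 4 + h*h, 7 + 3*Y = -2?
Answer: 120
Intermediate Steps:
Y = -3 (Y = -7/3 + (⅓)*(-2) = -7/3 - ⅔ = -3)
z(h) = 4 + h²
q(M) = M + M²
Q(d) = -12 - 3*d² (Q(d) = (4 + d²)*(-3 + 0) = (4 + d²)*(-3) = -12 - 3*d²)
-Q(q(T(4))) = -(-12 - 3*4*(1 + 2)²) = -(-12 - 3*(2*3)²) = -(-12 - 3*6²) = -(-12 - 3*36) = -(-12 - 108) = -1*(-120) = 120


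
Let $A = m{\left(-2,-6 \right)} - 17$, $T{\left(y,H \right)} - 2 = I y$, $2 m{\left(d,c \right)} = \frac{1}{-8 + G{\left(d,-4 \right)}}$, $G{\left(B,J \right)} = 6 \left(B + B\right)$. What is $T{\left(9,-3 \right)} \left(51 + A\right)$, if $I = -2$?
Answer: $- \frac{2175}{4} \approx -543.75$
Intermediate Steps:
$G{\left(B,J \right)} = 12 B$ ($G{\left(B,J \right)} = 6 \cdot 2 B = 12 B$)
$m{\left(d,c \right)} = \frac{1}{2 \left(-8 + 12 d\right)}$
$T{\left(y,H \right)} = 2 - 2 y$
$A = - \frac{1089}{64}$ ($A = \frac{1}{8 \left(-2 + 3 \left(-2\right)\right)} - 17 = \frac{1}{8 \left(-2 - 6\right)} - 17 = \frac{1}{8 \left(-8\right)} - 17 = \frac{1}{8} \left(- \frac{1}{8}\right) - 17 = - \frac{1}{64} - 17 = - \frac{1089}{64} \approx -17.016$)
$T{\left(9,-3 \right)} \left(51 + A\right) = \left(2 - 18\right) \left(51 - \frac{1089}{64}\right) = \left(2 - 18\right) \frac{2175}{64} = \left(-16\right) \frac{2175}{64} = - \frac{2175}{4}$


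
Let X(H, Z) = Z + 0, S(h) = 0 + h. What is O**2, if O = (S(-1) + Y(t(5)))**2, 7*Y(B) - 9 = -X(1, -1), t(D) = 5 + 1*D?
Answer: 81/2401 ≈ 0.033736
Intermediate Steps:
t(D) = 5 + D
S(h) = h
X(H, Z) = Z
Y(B) = 10/7 (Y(B) = 9/7 + (-1*(-1))/7 = 9/7 + (1/7)*1 = 9/7 + 1/7 = 10/7)
O = 9/49 (O = (-1 + 10/7)**2 = (3/7)**2 = 9/49 ≈ 0.18367)
O**2 = (9/49)**2 = 81/2401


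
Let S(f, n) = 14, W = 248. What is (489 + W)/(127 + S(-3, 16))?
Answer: 737/141 ≈ 5.2270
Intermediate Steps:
(489 + W)/(127 + S(-3, 16)) = (489 + 248)/(127 + 14) = 737/141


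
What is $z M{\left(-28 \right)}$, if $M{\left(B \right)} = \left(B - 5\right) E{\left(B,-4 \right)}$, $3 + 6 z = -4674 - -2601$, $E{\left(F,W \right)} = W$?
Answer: $-45672$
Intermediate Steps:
$z = -346$ ($z = - \frac{1}{2} + \frac{-4674 - -2601}{6} = - \frac{1}{2} + \frac{-4674 + 2601}{6} = - \frac{1}{2} + \frac{1}{6} \left(-2073\right) = - \frac{1}{2} - \frac{691}{2} = -346$)
$M{\left(B \right)} = 20 - 4 B$ ($M{\left(B \right)} = \left(B - 5\right) \left(-4\right) = \left(-5 + B\right) \left(-4\right) = 20 - 4 B$)
$z M{\left(-28 \right)} = - 346 \left(20 - -112\right) = - 346 \left(20 + 112\right) = \left(-346\right) 132 = -45672$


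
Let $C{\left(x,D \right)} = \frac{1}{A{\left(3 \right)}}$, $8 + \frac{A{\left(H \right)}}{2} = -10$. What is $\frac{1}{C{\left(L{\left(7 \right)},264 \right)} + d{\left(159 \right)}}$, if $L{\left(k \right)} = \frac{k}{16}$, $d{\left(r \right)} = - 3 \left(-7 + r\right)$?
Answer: $- \frac{36}{16417} \approx -0.0021928$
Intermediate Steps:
$d{\left(r \right)} = 21 - 3 r$
$A{\left(H \right)} = -36$ ($A{\left(H \right)} = -16 + 2 \left(-10\right) = -16 - 20 = -36$)
$L{\left(k \right)} = \frac{k}{16}$ ($L{\left(k \right)} = k \frac{1}{16} = \frac{k}{16}$)
$C{\left(x,D \right)} = - \frac{1}{36}$ ($C{\left(x,D \right)} = \frac{1}{-36} = - \frac{1}{36}$)
$\frac{1}{C{\left(L{\left(7 \right)},264 \right)} + d{\left(159 \right)}} = \frac{1}{- \frac{1}{36} + \left(21 - 477\right)} = \frac{1}{- \frac{1}{36} - 456} = \frac{1}{- \frac{16417}{36}} = - \frac{36}{16417}$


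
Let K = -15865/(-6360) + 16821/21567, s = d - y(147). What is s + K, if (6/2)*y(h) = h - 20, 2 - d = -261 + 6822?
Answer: -8619334649/1306344 ≈ -6598.1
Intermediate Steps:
d = -6559 (d = 2 - (-261 + 6822) = 2 - 1*6561 = 2 - 6561 = -6559)
y(h) = -20/3 + h/3 (y(h) = (h - 20)/3 = (-20 + h)/3 = -20/3 + h/3)
s = -19804/3 (s = -6559 - (-20/3 + (⅓)*147) = -6559 - (-20/3 + 49) = -6559 - 1*127/3 = -6559 - 127/3 = -19804/3 ≈ -6601.3)
K = 4277543/1306344 (K = -15865*(-1/6360) + 16821*(1/21567) = 3173/1272 + 801/1027 = 4277543/1306344 ≈ 3.2744)
s + K = -19804/3 + 4277543/1306344 = -8619334649/1306344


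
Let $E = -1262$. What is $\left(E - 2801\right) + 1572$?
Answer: $-2491$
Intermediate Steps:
$\left(E - 2801\right) + 1572 = \left(-1262 - 2801\right) + 1572 = -4063 + 1572 = -2491$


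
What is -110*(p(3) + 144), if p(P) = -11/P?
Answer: -46310/3 ≈ -15437.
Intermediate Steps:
-110*(p(3) + 144) = -110*(-11/3 + 144) = -110*421/3 = -46310/3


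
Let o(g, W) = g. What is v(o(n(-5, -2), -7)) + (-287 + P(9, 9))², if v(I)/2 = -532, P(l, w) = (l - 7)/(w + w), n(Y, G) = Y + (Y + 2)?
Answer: 6580540/81 ≈ 81241.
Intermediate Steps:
n(Y, G) = 2 + 2*Y (n(Y, G) = Y + (2 + Y) = 2 + 2*Y)
P(l, w) = (-7 + l)/(2*w) (P(l, w) = (-7 + l)/((2*w)) = (-7 + l)*(1/(2*w)) = (-7 + l)/(2*w))
v(I) = -1064 (v(I) = 2*(-532) = -1064)
v(o(n(-5, -2), -7)) + (-287 + P(9, 9))² = -1064 + (-287 + (½)*(-7 + 9)/9)² = -1064 + (-287 + (½)*(⅑)*2)² = -1064 + (-287 + ⅑)² = -1064 + (-2582/9)² = -1064 + 6666724/81 = 6580540/81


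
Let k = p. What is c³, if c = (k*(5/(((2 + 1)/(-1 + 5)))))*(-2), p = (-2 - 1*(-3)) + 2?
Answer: -64000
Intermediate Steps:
p = 3 (p = (-2 + 3) + 2 = 1 + 2 = 3)
k = 3
c = -40 (c = (3*(5/(((2 + 1)/(-1 + 5)))))*(-2) = (3*(5/((3/4))))*(-2) = (3*(5/((3*(¼)))))*(-2) = (3*(5/(¾)))*(-2) = (3*(5*(4/3)))*(-2) = (3*(20/3))*(-2) = 20*(-2) = -40)
c³ = (-40)³ = -64000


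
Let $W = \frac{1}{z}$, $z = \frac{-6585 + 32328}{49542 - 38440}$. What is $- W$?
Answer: $- \frac{11102}{25743} \approx -0.43126$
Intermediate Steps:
$z = \frac{25743}{11102} \approx 2.3188$
$W = \frac{11102}{25743}$ ($W = \frac{1}{\frac{25743}{11102}} = \frac{11102}{25743} \approx 0.43126$)
$- W = \left(-1\right) \frac{11102}{25743} = - \frac{11102}{25743}$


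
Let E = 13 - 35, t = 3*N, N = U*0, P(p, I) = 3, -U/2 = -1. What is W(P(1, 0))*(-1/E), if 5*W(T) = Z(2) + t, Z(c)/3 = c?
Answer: 3/55 ≈ 0.054545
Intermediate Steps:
U = 2 (U = -2*(-1) = 2)
Z(c) = 3*c
N = 0 (N = 2*0 = 0)
t = 0 (t = 3*0 = 0)
E = -22
W(T) = 6/5 (W(T) = (3*2 + 0)/5 = (6 + 0)/5 = (1/5)*6 = 6/5)
W(P(1, 0))*(-1/E) = 6*(-1/(-22))/5 = 6*(-1*(-1/22))/5 = (6/5)*(1/22) = 3/55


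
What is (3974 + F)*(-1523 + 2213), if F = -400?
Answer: 2466060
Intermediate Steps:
(3974 + F)*(-1523 + 2213) = (3974 - 400)*(-1523 + 2213) = 3574*690 = 2466060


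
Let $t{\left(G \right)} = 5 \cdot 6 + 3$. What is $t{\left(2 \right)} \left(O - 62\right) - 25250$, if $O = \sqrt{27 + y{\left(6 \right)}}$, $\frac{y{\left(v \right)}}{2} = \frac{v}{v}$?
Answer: $-27296 + 33 \sqrt{29} \approx -27118.0$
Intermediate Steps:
$y{\left(v \right)} = 2$ ($y{\left(v \right)} = 2 \frac{v}{v} = 2 \cdot 1 = 2$)
$t{\left(G \right)} = 33$ ($t{\left(G \right)} = 30 + 3 = 33$)
$O = \sqrt{29}$ ($O = \sqrt{27 + 2} = \sqrt{29} \approx 5.3852$)
$t{\left(2 \right)} \left(O - 62\right) - 25250 = 33 \left(\sqrt{29} - 62\right) - 25250 = 33 \left(-62 + \sqrt{29}\right) - 25250 = \left(-2046 + 33 \sqrt{29}\right) - 25250 = -27296 + 33 \sqrt{29}$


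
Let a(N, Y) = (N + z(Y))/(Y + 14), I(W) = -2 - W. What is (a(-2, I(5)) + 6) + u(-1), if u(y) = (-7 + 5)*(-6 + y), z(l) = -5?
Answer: 19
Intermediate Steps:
u(y) = 12 - 2*y (u(y) = -2*(-6 + y) = 12 - 2*y)
a(N, Y) = (-5 + N)/(14 + Y) (a(N, Y) = (N - 5)/(Y + 14) = (-5 + N)/(14 + Y))
(a(-2, I(5)) + 6) + u(-1) = ((-5 - 2)/(14 + (-2 - 1*5)) + 6) + (12 - 2*(-1)) = (-7/(14 + (-2 - 5)) + 6) + (12 + 2) = (-7/(14 - 7) + 6) + 14 = (-7/7 + 6) + 14 = ((⅐)*(-7) + 6) + 14 = (-1 + 6) + 14 = 5 + 14 = 19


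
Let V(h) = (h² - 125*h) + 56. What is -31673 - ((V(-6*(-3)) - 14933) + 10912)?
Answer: -25782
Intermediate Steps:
V(h) = 56 + h² - 125*h
-31673 - ((V(-6*(-3)) - 14933) + 10912) = -31673 - (((56 + (-6*(-3))² - (-750)*(-3)) - 14933) + 10912) = -31673 - (((56 + 18² - 125*18) - 14933) + 10912) = -31673 - (((56 + 324 - 2250) - 14933) + 10912) = -31673 - ((-1870 - 14933) + 10912) = -31673 - (-16803 + 10912) = -31673 - 1*(-5891) = -31673 + 5891 = -25782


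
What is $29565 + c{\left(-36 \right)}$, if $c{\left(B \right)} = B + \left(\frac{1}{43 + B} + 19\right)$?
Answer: $\frac{206837}{7} \approx 29548.0$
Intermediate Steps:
$c{\left(B \right)} = 19 + B + \frac{1}{43 + B}$ ($c{\left(B \right)} = B + \left(19 + \frac{1}{43 + B}\right) = 19 + B + \frac{1}{43 + B}$)
$29565 + c{\left(-36 \right)} = 29565 + \frac{818 + \left(-36\right)^{2} + 62 \left(-36\right)}{43 - 36} = 29565 + \frac{818 + 1296 - 2232}{7} = 29565 + \frac{1}{7} \left(-118\right) = 29565 - \frac{118}{7} = \frac{206837}{7}$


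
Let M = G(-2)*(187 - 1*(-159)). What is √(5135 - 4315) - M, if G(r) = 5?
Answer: -1730 + 2*√205 ≈ -1701.4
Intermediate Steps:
M = 1730 (M = 5*(187 - 1*(-159)) = 5*(187 + 159) = 5*346 = 1730)
√(5135 - 4315) - M = √(5135 - 4315) - 1*1730 = √820 - 1730 = 2*√205 - 1730 = -1730 + 2*√205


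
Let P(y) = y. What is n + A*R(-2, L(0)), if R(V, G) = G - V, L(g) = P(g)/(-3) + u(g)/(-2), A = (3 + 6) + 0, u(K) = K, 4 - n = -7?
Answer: 29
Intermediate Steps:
n = 11 (n = 4 - 1*(-7) = 4 + 7 = 11)
A = 9 (A = 9 + 0 = 9)
L(g) = -5*g/6 (L(g) = g/(-3) + g/(-2) = g*(-⅓) + g*(-½) = -g/3 - g/2 = -5*g/6)
n + A*R(-2, L(0)) = 11 + 9*(-⅚*0 - 1*(-2)) = 11 + 9*(0 + 2) = 11 + 9*2 = 11 + 18 = 29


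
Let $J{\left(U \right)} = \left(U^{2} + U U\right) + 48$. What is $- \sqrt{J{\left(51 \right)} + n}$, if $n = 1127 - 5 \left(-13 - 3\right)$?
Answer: $- \sqrt{6457} \approx -80.355$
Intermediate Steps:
$J{\left(U \right)} = 48 + 2 U^{2}$ ($J{\left(U \right)} = \left(U^{2} + U^{2}\right) + 48 = 2 U^{2} + 48 = 48 + 2 U^{2}$)
$n = 1207$ ($n = 1127 - -80 = 1127 + 80 = 1207$)
$- \sqrt{J{\left(51 \right)} + n} = - \sqrt{\left(48 + 2 \cdot 51^{2}\right) + 1207} = - \sqrt{\left(48 + 2 \cdot 2601\right) + 1207} = - \sqrt{\left(48 + 5202\right) + 1207} = - \sqrt{5250 + 1207} = - \sqrt{6457}$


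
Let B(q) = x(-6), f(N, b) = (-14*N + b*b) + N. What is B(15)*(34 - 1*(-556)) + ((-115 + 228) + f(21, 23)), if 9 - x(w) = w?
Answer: 9219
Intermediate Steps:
x(w) = 9 - w
f(N, b) = b**2 - 13*N (f(N, b) = (-14*N + b**2) + N = (b**2 - 14*N) + N = b**2 - 13*N)
B(q) = 15 (B(q) = 9 - 1*(-6) = 9 + 6 = 15)
B(15)*(34 - 1*(-556)) + ((-115 + 228) + f(21, 23)) = 15*(34 - 1*(-556)) + ((-115 + 228) + (23**2 - 13*21)) = 15*(34 + 556) + (113 + (529 - 273)) = 15*590 + (113 + 256) = 8850 + 369 = 9219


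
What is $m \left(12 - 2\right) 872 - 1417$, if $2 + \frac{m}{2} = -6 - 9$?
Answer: $-297897$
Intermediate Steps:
$m = -34$ ($m = -4 + 2 \left(-6 - 9\right) = -4 + 2 \left(-15\right) = -4 - 30 = -34$)
$m \left(12 - 2\right) 872 - 1417 = - 34 \left(12 - 2\right) 872 - 1417 = \left(-34\right) 10 \cdot 872 - 1417 = \left(-340\right) 872 - 1417 = -296480 - 1417 = -297897$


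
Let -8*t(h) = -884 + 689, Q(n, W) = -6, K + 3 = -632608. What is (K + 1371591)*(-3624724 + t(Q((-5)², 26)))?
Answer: -5357161057765/2 ≈ -2.6786e+12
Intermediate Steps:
K = -632611 (K = -3 - 632608 = -632611)
t(h) = 195/8 (t(h) = -(-884 + 689)/8 = -⅛*(-195) = 195/8)
(K + 1371591)*(-3624724 + t(Q((-5)², 26))) = (-632611 + 1371591)*(-3624724 + 195/8) = 738980*(-28997597/8) = -5357161057765/2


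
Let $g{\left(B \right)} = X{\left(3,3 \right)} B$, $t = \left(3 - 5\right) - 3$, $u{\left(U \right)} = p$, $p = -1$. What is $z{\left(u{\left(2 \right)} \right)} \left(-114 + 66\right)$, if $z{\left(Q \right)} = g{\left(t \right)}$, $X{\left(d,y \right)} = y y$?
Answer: $2160$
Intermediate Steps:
$X{\left(d,y \right)} = y^{2}$
$u{\left(U \right)} = -1$
$t = -5$ ($t = -2 - 3 = -5$)
$g{\left(B \right)} = 9 B$ ($g{\left(B \right)} = 3^{2} B = 9 B$)
$z{\left(Q \right)} = -45$ ($z{\left(Q \right)} = 9 \left(-5\right) = -45$)
$z{\left(u{\left(2 \right)} \right)} \left(-114 + 66\right) = - 45 \left(-114 + 66\right) = \left(-45\right) \left(-48\right) = 2160$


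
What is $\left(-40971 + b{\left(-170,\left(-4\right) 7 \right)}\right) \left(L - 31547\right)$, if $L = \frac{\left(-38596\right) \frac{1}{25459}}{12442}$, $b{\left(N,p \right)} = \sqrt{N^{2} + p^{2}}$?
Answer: $\frac{29244091494506643}{22625777} - \frac{9992855456862 \sqrt{7421}}{158380439} \approx 1.2871 \cdot 10^{9}$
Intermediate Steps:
$L = - \frac{19298}{158380439}$ ($L = \left(-38596\right) \frac{1}{25459} \cdot \frac{1}{12442} = \left(- \frac{38596}{25459}\right) \frac{1}{12442} = - \frac{19298}{158380439} \approx -0.00012185$)
$\left(-40971 + b{\left(-170,\left(-4\right) 7 \right)}\right) \left(L - 31547\right) = \left(-40971 + \sqrt{\left(-170\right)^{2} + \left(\left(-4\right) 7\right)^{2}}\right) \left(- \frac{19298}{158380439} - 31547\right) = \left(-40971 + \sqrt{28900 + \left(-28\right)^{2}}\right) \left(- \frac{4996427728431}{158380439}\right) = \left(-40971 + \sqrt{28900 + 784}\right) \left(- \frac{4996427728431}{158380439}\right) = \left(-40971 + \sqrt{29684}\right) \left(- \frac{4996427728431}{158380439}\right) = \left(-40971 + 2 \sqrt{7421}\right) \left(- \frac{4996427728431}{158380439}\right) = \frac{29244091494506643}{22625777} - \frac{9992855456862 \sqrt{7421}}{158380439}$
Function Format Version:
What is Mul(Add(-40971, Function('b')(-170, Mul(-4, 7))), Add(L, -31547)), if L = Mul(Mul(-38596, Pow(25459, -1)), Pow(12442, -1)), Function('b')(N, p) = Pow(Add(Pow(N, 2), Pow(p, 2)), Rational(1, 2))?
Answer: Add(Rational(29244091494506643, 22625777), Mul(Rational(-9992855456862, 158380439), Pow(7421, Rational(1, 2)))) ≈ 1.2871e+9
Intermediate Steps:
L = Rational(-19298, 158380439) (L = Mul(Mul(-38596, Rational(1, 25459)), Rational(1, 12442)) = Mul(Rational(-38596, 25459), Rational(1, 12442)) = Rational(-19298, 158380439) ≈ -0.00012185)
Mul(Add(-40971, Function('b')(-170, Mul(-4, 7))), Add(L, -31547)) = Mul(Add(-40971, Pow(Add(Pow(-170, 2), Pow(Mul(-4, 7), 2)), Rational(1, 2))), Add(Rational(-19298, 158380439), -31547)) = Mul(Add(-40971, Pow(Add(28900, Pow(-28, 2)), Rational(1, 2))), Rational(-4996427728431, 158380439)) = Mul(Add(-40971, Pow(Add(28900, 784), Rational(1, 2))), Rational(-4996427728431, 158380439)) = Mul(Add(-40971, Pow(29684, Rational(1, 2))), Rational(-4996427728431, 158380439)) = Mul(Add(-40971, Mul(2, Pow(7421, Rational(1, 2)))), Rational(-4996427728431, 158380439)) = Add(Rational(29244091494506643, 22625777), Mul(Rational(-9992855456862, 158380439), Pow(7421, Rational(1, 2))))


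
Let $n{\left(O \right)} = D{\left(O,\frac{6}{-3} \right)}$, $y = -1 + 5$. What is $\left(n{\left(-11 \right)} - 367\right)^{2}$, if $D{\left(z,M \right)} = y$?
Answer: $131769$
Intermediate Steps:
$y = 4$
$D{\left(z,M \right)} = 4$
$n{\left(O \right)} = 4$
$\left(n{\left(-11 \right)} - 367\right)^{2} = \left(4 - 367\right)^{2} = \left(-363\right)^{2} = 131769$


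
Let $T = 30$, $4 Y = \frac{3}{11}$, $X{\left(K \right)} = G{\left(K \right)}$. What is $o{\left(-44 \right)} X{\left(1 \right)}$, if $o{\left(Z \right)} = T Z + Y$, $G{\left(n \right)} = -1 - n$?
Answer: $\frac{58077}{22} \approx 2639.9$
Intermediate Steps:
$X{\left(K \right)} = -1 - K$
$Y = \frac{3}{44}$ ($Y = \frac{3 \cdot \frac{1}{11}}{4} = \frac{1}{4} \cdot \frac{3}{11} = \frac{3}{44} \approx 0.068182$)
$o{\left(Z \right)} = \frac{3}{44} + 30 Z$ ($o{\left(Z \right)} = 30 Z + \frac{3}{44} = \frac{3}{44} + 30 Z$)
$o{\left(-44 \right)} X{\left(1 \right)} = \left(\frac{3}{44} + 30 \left(-44\right)\right) \left(-1 - 1\right) = \left(\frac{3}{44} - 1320\right) \left(-1 - 1\right) = \left(- \frac{58077}{44}\right) \left(-2\right) = \frac{58077}{22}$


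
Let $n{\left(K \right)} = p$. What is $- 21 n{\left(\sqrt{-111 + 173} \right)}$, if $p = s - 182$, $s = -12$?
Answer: $4074$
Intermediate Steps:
$p = -194$ ($p = -12 - 182 = -194$)
$n{\left(K \right)} = -194$
$- 21 n{\left(\sqrt{-111 + 173} \right)} = \left(-21\right) \left(-194\right) = 4074$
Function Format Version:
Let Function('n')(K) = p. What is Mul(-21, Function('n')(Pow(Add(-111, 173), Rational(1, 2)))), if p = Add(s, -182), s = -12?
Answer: 4074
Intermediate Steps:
p = -194 (p = Add(-12, -182) = -194)
Function('n')(K) = -194
Mul(-21, Function('n')(Pow(Add(-111, 173), Rational(1, 2)))) = Mul(-21, -194) = 4074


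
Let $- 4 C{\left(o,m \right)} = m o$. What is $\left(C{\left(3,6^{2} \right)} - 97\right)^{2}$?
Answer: $15376$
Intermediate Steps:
$C{\left(o,m \right)} = - \frac{m o}{4}$
$\left(C{\left(3,6^{2} \right)} - 97\right)^{2} = \left(\left(- \frac{1}{4}\right) 6^{2} \cdot 3 - 97\right)^{2} = \left(\left(- \frac{1}{4}\right) 36 \cdot 3 - 97\right)^{2} = \left(-27 - 97\right)^{2} = \left(-124\right)^{2} = 15376$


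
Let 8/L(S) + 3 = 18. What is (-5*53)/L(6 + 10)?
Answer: -3975/8 ≈ -496.88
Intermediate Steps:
L(S) = 8/15 (L(S) = 8/(-3 + 18) = 8/15)
(-5*53)/L(6 + 10) = (-5*53)/(8/15) = -265*15/8 = -3975/8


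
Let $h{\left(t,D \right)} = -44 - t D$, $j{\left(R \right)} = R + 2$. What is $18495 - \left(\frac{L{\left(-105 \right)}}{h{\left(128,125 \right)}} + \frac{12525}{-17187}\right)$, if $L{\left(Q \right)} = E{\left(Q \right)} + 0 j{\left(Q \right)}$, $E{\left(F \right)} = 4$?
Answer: $\frac{425013708059}{22979019} \approx 18496.0$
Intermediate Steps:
$j{\left(R \right)} = 2 + R$
$L{\left(Q \right)} = 4$ ($L{\left(Q \right)} = 4 + 0 \left(2 + Q\right) = 4 + 0 = 4$)
$h{\left(t,D \right)} = -44 - D t$
$18495 - \left(\frac{L{\left(-105 \right)}}{h{\left(128,125 \right)}} + \frac{12525}{-17187}\right) = 18495 - \left(\frac{4}{-44 - 125 \cdot 128} + \frac{12525}{-17187}\right) = 18495 - \left(\frac{4}{-44 - 16000} + 12525 \left(- \frac{1}{17187}\right)\right) = 18495 - \left(\frac{4}{-16044} - \frac{4175}{5729}\right) = 18495 - \left(4 \left(- \frac{1}{16044}\right) - \frac{4175}{5729}\right) = 18495 - \left(- \frac{1}{4011} - \frac{4175}{5729}\right) = 18495 - - \frac{16751654}{22979019} = 18495 + \frac{16751654}{22979019} = \frac{425013708059}{22979019}$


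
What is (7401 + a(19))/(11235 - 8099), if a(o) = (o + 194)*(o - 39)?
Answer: 3141/3136 ≈ 1.0016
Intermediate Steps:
a(o) = (-39 + o)*(194 + o) (a(o) = (194 + o)*(-39 + o) = (-39 + o)*(194 + o))
(7401 + a(19))/(11235 - 8099) = (7401 + (-7566 + 19**2 + 155*19))/(11235 - 8099) = (7401 + (-7566 + 361 + 2945))/3136 = (7401 - 4260)*(1/3136) = 3141*(1/3136) = 3141/3136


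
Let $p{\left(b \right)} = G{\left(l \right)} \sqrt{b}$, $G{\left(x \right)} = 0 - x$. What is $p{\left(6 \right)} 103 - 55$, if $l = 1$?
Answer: $-55 - 103 \sqrt{6} \approx -307.3$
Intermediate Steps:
$G{\left(x \right)} = - x$
$p{\left(b \right)} = - \sqrt{b}$ ($p{\left(b \right)} = \left(-1\right) 1 \sqrt{b} = - \sqrt{b}$)
$p{\left(6 \right)} 103 - 55 = - \sqrt{6} \cdot 103 - 55 = - 103 \sqrt{6} - 55 = -55 - 103 \sqrt{6}$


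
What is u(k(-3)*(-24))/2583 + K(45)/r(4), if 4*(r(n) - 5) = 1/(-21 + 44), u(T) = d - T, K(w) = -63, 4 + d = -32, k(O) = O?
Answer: -1668984/132307 ≈ -12.614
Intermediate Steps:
d = -36 (d = -4 - 32 = -36)
u(T) = -36 - T
r(n) = 461/92 (r(n) = 5 + 1/(4*(-21 + 44)) = 5 + (¼)/23 = 5 + (¼)*(1/23) = 5 + 1/92 = 461/92)
u(k(-3)*(-24))/2583 + K(45)/r(4) = (-36 - (-3)*(-24))/2583 - 63/461/92 = (-36 - 1*72)*(1/2583) - 63*92/461 = (-36 - 72)*(1/2583) - 5796/461 = -108*1/2583 - 5796/461 = -12/287 - 5796/461 = -1668984/132307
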